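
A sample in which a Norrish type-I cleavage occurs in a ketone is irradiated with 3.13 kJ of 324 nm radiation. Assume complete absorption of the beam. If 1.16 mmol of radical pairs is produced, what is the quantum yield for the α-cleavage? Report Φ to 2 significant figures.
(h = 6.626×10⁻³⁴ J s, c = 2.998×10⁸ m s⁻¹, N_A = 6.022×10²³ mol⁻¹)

Φ = 0.14

Product: 1.16 mmol = 0.00116 mol.
Photon energy at 324 nm: hc/λ = (6.626×10⁻³⁴)(2.998×10⁸)/(324×10⁻⁹) = 6.131×10⁻¹⁹ J.
Incident energy: 3.13 kJ = 3130 J.
Photons incident: 3130 / 6.131×10⁻¹⁹ = 5.105×10²¹, i.e. 5.105×10²¹/6.022×10²³ = 0.008477 mol.
Φ = 0.00116 mol / 0.008477 mol photons = 0.14.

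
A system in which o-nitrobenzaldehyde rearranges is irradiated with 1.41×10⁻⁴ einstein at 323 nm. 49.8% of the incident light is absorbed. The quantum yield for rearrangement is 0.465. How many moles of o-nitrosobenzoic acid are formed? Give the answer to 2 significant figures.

Photons absorbed: 0.498 × 1.41×10⁻⁴ = 7.022×10⁻⁵ mol.
Product: Φ × n_abs = 0.465 × 7.022×10⁻⁵ = 3.265×10⁻⁵ mol.

3.3×10⁻⁵ mol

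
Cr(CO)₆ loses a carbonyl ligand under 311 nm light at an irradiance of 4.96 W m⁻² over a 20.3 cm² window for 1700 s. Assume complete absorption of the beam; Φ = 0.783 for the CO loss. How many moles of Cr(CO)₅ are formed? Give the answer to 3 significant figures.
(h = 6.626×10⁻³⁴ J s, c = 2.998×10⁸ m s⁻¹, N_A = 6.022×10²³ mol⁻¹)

3.48×10⁻⁵ mol

Photon energy at 311 nm: hc/λ = (6.626×10⁻³⁴)(2.998×10⁸)/(311×10⁻⁹) = 6.387×10⁻¹⁹ J.
Energy delivered: (4.96 W m⁻²)(20.3×10⁻⁴ m²)(1700 s) = 17.12 J.
Photons incident: 17.12 / 6.387×10⁻¹⁹ = 2.680×10¹⁹, i.e. 2.680×10¹⁹/6.022×10²³ = 4.450×10⁻⁵ mol.
Product: Φ × n_abs = 0.783 × 4.450×10⁻⁵ = 3.484×10⁻⁵ mol.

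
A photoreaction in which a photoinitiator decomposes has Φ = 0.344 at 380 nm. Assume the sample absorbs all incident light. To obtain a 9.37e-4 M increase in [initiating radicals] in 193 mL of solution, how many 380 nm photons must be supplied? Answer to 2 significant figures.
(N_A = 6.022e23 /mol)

3.2e20 photons

Product: (9.37e-4 M)(0.193 L) = 1.808e-4 mol.
Photons that must be absorbed: 1.808e-4 / 0.344 = 5.256e-4 mol.
Photon count: 5.256e-4 × 6.022e23 = 3.2e20.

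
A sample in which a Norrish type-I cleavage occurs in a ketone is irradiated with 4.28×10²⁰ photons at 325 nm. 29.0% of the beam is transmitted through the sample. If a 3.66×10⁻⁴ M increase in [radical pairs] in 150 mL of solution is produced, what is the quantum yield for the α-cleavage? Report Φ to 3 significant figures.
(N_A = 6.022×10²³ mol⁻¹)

Product: (3.66×10⁻⁴ M)(0.15 L) = 5.490×10⁻⁵ mol.
Moles of photons: 4.28×10²⁰ / 6.022×10²³ = 7.107×10⁻⁴ mol.
Fraction absorbed: 1 − 29.0/100 = 0.7100.
Photons absorbed: 0.7100 × 7.107×10⁻⁴ = 5.046×10⁻⁴ mol.
Φ = 5.490×10⁻⁵ mol / 5.046×10⁻⁴ mol photons = 0.109.

Φ = 0.109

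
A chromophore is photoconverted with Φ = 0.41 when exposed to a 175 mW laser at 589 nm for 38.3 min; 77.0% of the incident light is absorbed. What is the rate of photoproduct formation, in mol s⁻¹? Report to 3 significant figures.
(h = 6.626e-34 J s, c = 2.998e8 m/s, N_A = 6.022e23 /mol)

2.72e-7 mol s⁻¹

Photon energy at 589 nm: hc/λ = (6.626e-34)(2.998e8)/(589e-9) = 3.373e-19 J.
Energy delivered: (175 mW)(2298 s) = 402.2 J.
Photons incident: 402.2 / 3.373e-19 = 1.192e21, i.e. 1.192e21/6.022e23 = 0.001979 mol.
Photons absorbed: 0.770 × 0.001979 = 0.001524 mol.
Product formed: 0.41 × 0.001524 = 6.248e-4 mol.
Rate: 6.248e-4 / 2298 s = 2.72e-7 mol s⁻¹.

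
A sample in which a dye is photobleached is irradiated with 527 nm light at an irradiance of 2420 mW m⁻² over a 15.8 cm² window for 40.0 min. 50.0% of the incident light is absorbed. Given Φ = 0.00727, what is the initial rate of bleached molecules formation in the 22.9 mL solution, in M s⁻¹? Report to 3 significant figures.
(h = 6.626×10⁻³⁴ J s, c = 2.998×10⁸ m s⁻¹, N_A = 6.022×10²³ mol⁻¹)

2.67×10⁻⁹ M s⁻¹

Photon energy at 527 nm: hc/λ = (6.626×10⁻³⁴)(2.998×10⁸)/(527×10⁻⁹) = 3.769×10⁻¹⁹ J.
Energy delivered: (2420 mW m⁻²)(15.8×10⁻⁴ m²)(2400 s) = 9.177 J.
Photons incident: 9.177 / 3.769×10⁻¹⁹ = 2.435×10¹⁹, i.e. 2.435×10¹⁹/6.022×10²³ = 4.044×10⁻⁵ mol.
Photons absorbed: 0.500 × 4.044×10⁻⁵ = 2.022×10⁻⁵ mol.
Product formed: 0.00727 × 2.022×10⁻⁵ = 1.470×10⁻⁷ mol.
Rate: 1.470×10⁻⁷ mol / (2400 s × 0.0229 L) = 2.67×10⁻⁹ M s⁻¹.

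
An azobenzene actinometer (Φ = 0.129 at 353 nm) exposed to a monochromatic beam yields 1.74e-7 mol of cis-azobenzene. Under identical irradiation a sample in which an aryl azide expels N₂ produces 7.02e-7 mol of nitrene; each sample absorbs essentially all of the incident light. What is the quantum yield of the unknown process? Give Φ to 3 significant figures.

Photons absorbed by the actinometer: 1.74e-7 / 0.129 = 1.349e-6 mol.
Φ(unknown) = 7.02e-7 / 1.349e-6 = 0.520.

Φ = 0.520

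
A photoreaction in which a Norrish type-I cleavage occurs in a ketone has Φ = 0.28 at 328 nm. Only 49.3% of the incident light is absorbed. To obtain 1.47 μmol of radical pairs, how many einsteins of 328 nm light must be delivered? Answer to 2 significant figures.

Product: 1.47 μmol = 1.47×10⁻⁶ mol.
Photons that must be absorbed: 1.47×10⁻⁶ / 0.28 = 5.250×10⁻⁶ mol.
Incident photons needed: 5.250×10⁻⁶ / 0.493 = 1.065×10⁻⁵ mol.

1.1×10⁻⁵ einstein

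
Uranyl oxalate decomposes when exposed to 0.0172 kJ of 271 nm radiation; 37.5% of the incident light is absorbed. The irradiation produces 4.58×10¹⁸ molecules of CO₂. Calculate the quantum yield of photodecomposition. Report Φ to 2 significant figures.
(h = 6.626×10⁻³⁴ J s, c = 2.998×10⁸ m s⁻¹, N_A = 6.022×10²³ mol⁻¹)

Product: 4.58×10¹⁸ / 6.022×10²³ = 7.605×10⁻⁶ mol.
Photon energy at 271 nm: hc/λ = (6.626×10⁻³⁴)(2.998×10⁸)/(271×10⁻⁹) = 7.330×10⁻¹⁹ J.
Incident energy: 0.0172 kJ = 17.2 J.
Photons incident: 17.2 / 7.330×10⁻¹⁹ = 2.347×10¹⁹, i.e. 2.347×10¹⁹/6.022×10²³ = 3.897×10⁻⁵ mol.
Photons absorbed: 0.375 × 3.897×10⁻⁵ = 1.461×10⁻⁵ mol.
Φ = 7.605×10⁻⁶ mol / 1.461×10⁻⁵ mol photons = 0.52.

Φ = 0.52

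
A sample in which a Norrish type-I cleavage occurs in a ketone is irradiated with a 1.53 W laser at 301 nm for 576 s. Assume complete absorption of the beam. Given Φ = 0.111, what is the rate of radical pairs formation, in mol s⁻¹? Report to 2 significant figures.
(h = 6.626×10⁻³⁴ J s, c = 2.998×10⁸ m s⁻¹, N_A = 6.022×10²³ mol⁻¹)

4.3×10⁻⁷ mol s⁻¹

Photon energy at 301 nm: hc/λ = (6.626×10⁻³⁴)(2.998×10⁸)/(301×10⁻⁹) = 6.600×10⁻¹⁹ J.
Energy delivered: (1.53 W)(576 s) = 881.3 J.
Photons incident: 881.3 / 6.600×10⁻¹⁹ = 1.335×10²¹, i.e. 1.335×10²¹/6.022×10²³ = 0.002217 mol.
Product formed: 0.111 × 0.002217 = 2.461×10⁻⁴ mol.
Rate: 2.461×10⁻⁴ / 576 s = 4.3×10⁻⁷ mol s⁻¹.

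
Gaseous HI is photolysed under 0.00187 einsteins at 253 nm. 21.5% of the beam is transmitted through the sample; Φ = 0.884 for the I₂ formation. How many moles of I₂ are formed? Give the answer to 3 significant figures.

0.00130 mol

Fraction absorbed: 1 − 21.5/100 = 0.7850.
Photons absorbed: 0.7850 × 0.00187 = 0.001468 mol.
Product: Φ × n_abs = 0.884 × 0.001468 = 0.001298 mol.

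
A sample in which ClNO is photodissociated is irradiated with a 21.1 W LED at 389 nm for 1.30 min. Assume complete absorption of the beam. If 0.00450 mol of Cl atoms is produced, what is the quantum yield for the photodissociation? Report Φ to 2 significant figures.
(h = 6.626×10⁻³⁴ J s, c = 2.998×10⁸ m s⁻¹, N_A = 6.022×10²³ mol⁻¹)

Φ = 0.84

Photon energy at 389 nm: hc/λ = (6.626×10⁻³⁴)(2.998×10⁸)/(389×10⁻⁹) = 5.107×10⁻¹⁹ J.
Energy delivered: (21.1 W)(78 s) = 1646 J.
Photons incident: 1646 / 5.107×10⁻¹⁹ = 3.223×10²¹, i.e. 3.223×10²¹/6.022×10²³ = 0.005352 mol.
Φ = 0.00450 mol / 0.005352 mol photons = 0.84.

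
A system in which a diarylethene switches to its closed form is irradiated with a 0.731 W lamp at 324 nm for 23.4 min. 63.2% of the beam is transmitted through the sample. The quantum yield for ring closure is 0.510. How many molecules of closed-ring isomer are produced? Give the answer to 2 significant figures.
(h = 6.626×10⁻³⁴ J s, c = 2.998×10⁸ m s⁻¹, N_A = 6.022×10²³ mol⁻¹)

3.1×10²⁰ molecules

Photon energy at 324 nm: hc/λ = (6.626×10⁻³⁴)(2.998×10⁸)/(324×10⁻⁹) = 6.131×10⁻¹⁹ J.
Energy delivered: (0.731 W)(1404 s) = 1026 J.
Photons incident: 1026 / 6.131×10⁻¹⁹ = 1.673×10²¹, i.e. 1.673×10²¹/6.022×10²³ = 0.002778 mol.
Fraction absorbed: 1 − 63.2/100 = 0.3680.
Photons absorbed: 0.3680 × 0.002778 = 0.001022 mol.
Product: Φ × n_abs = 0.510 × 0.001022 = 5.212×10⁻⁴ mol.
As a count: 5.212×10⁻⁴ × 6.022×10²³ = 3.1×10²⁰.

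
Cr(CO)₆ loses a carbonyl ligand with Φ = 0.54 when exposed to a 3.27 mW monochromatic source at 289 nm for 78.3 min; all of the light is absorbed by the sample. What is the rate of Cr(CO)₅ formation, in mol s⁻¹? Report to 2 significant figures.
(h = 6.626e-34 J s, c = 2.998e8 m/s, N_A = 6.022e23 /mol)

Photon energy at 289 nm: hc/λ = (6.626e-34)(2.998e8)/(289e-9) = 6.874e-19 J.
Energy delivered: (3.27 mW)(4698 s) = 15.36 J.
Photons incident: 15.36 / 6.874e-19 = 2.235e19, i.e. 2.235e19/6.022e23 = 3.711e-5 mol.
Product formed: 0.54 × 3.711e-5 = 2.004e-5 mol.
Rate: 2.004e-5 / 4698 s = 4.3e-9 mol s⁻¹.

4.3e-9 mol s⁻¹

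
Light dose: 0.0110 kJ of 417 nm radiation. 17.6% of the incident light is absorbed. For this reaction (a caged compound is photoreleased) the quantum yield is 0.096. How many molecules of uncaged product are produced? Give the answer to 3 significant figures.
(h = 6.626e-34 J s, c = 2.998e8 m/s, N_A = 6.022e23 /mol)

Photon energy at 417 nm: hc/λ = (6.626e-34)(2.998e8)/(417e-9) = 4.764e-19 J.
Incident energy: 0.0110 kJ = 11.0 J.
Photons incident: 11.0 / 4.764e-19 = 2.309e19, i.e. 2.309e19/6.022e23 = 3.834e-5 mol.
Photons absorbed: 0.176 × 3.834e-5 = 6.748e-6 mol.
Product: Φ × n_abs = 0.096 × 6.748e-6 = 6.478e-7 mol.
As a count: 6.478e-7 × 6.022e23 = 3.90e17.

3.90e17 molecules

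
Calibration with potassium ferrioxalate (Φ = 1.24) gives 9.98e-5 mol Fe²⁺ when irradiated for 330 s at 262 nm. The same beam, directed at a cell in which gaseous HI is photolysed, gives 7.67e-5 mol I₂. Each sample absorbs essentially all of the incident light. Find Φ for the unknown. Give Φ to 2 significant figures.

Φ = 0.95

Photons absorbed by the actinometer: 9.98e-5 / 1.24 = 8.048e-5 mol.
Φ(unknown) = 7.67e-5 / 8.048e-5 = 0.95.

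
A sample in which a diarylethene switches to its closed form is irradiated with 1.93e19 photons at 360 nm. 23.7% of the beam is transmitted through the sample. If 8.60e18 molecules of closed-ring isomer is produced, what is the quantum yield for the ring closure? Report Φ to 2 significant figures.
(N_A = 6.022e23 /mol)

Product: 8.60e18 / 6.022e23 = 1.428e-5 mol.
Moles of photons: 1.93e19 / 6.022e23 = 3.205e-5 mol.
Fraction absorbed: 1 − 23.7/100 = 0.7630.
Photons absorbed: 0.7630 × 3.205e-5 = 2.445e-5 mol.
Φ = 1.428e-5 mol / 2.445e-5 mol photons = 0.58.

Φ = 0.58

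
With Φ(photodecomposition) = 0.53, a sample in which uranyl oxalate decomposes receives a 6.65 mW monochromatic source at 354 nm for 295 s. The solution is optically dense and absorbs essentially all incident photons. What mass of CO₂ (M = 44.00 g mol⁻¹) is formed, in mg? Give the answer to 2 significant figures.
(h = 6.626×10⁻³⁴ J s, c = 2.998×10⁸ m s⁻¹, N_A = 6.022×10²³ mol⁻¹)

0.14 mg

Photon energy at 354 nm: hc/λ = (6.626×10⁻³⁴)(2.998×10⁸)/(354×10⁻⁹) = 5.612×10⁻¹⁹ J.
Energy delivered: (6.65 mW)(295 s) = 1.962 J.
Photons incident: 1.962 / 5.612×10⁻¹⁹ = 3.496×10¹⁸, i.e. 3.496×10¹⁸/6.022×10²³ = 5.805×10⁻⁶ mol.
Product: Φ × n_abs = 0.53 × 5.805×10⁻⁶ = 3.077×10⁻⁶ mol.
Mass: 3.077×10⁻⁶ × 44.00 = 1.354×10⁻⁴ g = 0.14 mg.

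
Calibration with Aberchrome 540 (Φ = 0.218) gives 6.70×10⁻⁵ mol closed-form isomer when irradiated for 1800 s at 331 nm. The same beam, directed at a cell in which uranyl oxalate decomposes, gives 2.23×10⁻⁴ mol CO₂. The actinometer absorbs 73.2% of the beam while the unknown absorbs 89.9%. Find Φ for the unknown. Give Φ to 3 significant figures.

Photons absorbed by the actinometer: 6.70×10⁻⁵ / 0.218 = 3.073×10⁻⁴ mol.
Incident flux: 3.073×10⁻⁴ / 0.732 = 4.198×10⁻⁴ einstein.
Absorbed by unknown: 0.899 × 4.198×10⁻⁴ = 3.774×10⁻⁴ mol.
Φ(unknown) = 2.23×10⁻⁴ / 3.774×10⁻⁴ = 0.591.

Φ = 0.591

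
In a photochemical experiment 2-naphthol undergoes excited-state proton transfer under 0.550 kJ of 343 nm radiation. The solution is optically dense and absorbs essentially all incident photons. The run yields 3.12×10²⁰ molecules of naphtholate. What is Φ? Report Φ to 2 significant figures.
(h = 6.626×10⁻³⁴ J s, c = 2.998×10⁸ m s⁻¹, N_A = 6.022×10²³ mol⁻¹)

Φ = 0.33

Product: 3.12×10²⁰ / 6.022×10²³ = 5.181×10⁻⁴ mol.
Photon energy at 343 nm: hc/λ = (6.626×10⁻³⁴)(2.998×10⁸)/(343×10⁻⁹) = 5.791×10⁻¹⁹ J.
Incident energy: 0.550 kJ = 550 J.
Photons incident: 550 / 5.791×10⁻¹⁹ = 9.497×10²⁰, i.e. 9.497×10²⁰/6.022×10²³ = 0.001577 mol.
Φ = 5.181×10⁻⁴ mol / 0.001577 mol photons = 0.33.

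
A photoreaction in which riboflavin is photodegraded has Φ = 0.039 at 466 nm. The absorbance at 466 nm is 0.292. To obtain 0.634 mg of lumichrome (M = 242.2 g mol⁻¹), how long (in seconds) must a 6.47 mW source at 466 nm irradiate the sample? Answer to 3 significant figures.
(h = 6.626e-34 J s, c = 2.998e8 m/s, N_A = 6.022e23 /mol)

t ≈ 5440 s

Product: 0.634 mg / 242.2 g mol⁻¹ = 2.618e-6 mol.
Photons that must be absorbed: 2.618e-6 / 0.039 = 6.713e-5 mol.
Fraction absorbed: 1 − 10^(−0.292) = 0.4895.
Incident photons needed: 6.713e-5 / 0.4895 = 1.371e-4 mol.
Photon energy: hc/λ = 4.263e-19 J; per mole, 2.567e5 J mol⁻¹.
Energy required: 1.371e-4 × 2.567e5 = 35.19 J.
Time: 35.19 J / 0.00647 W = 5440 s.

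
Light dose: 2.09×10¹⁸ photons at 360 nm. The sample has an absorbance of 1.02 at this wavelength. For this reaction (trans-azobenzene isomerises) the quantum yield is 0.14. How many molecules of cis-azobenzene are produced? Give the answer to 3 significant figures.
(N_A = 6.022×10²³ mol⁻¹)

2.65×10¹⁷ molecules

Moles of photons: 2.09×10¹⁸ / 6.022×10²³ = 3.471×10⁻⁶ mol.
Fraction absorbed: 1 − 10^(−1.02) = 0.9045.
Photons absorbed: 0.9045 × 3.471×10⁻⁶ = 3.140×10⁻⁶ mol.
Product: Φ × n_abs = 0.14 × 3.140×10⁻⁶ = 4.396×10⁻⁷ mol.
As a count: 4.396×10⁻⁷ × 6.022×10²³ = 2.65×10¹⁷.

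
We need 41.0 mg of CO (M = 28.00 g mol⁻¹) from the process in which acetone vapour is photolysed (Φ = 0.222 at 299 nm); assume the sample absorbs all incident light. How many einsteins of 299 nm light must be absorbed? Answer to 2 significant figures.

0.0066 einstein

Product: 41.0 mg / 28.00 g mol⁻¹ = 0.001464 mol.
Photons that must be absorbed: 0.001464 / 0.222 = 0.006595 mol.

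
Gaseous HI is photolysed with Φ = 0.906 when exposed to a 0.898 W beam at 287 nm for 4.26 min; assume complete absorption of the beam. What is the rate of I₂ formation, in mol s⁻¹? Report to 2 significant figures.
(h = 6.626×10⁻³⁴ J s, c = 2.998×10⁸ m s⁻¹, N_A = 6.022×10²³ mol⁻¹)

2.0×10⁻⁶ mol s⁻¹

Photon energy at 287 nm: hc/λ = (6.626×10⁻³⁴)(2.998×10⁸)/(287×10⁻⁹) = 6.922×10⁻¹⁹ J.
Energy delivered: (0.898 W)(255.6 s) = 229.5 J.
Photons incident: 229.5 / 6.922×10⁻¹⁹ = 3.316×10²⁰, i.e. 3.316×10²⁰/6.022×10²³ = 5.506×10⁻⁴ mol.
Product formed: 0.906 × 5.506×10⁻⁴ = 4.988×10⁻⁴ mol.
Rate: 4.988×10⁻⁴ / 255.6 s = 2.0×10⁻⁶ mol s⁻¹.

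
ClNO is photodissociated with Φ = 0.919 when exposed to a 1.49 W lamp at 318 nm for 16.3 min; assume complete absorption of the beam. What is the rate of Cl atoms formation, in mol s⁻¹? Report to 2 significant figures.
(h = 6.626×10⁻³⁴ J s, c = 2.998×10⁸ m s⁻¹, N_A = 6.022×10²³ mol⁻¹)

Photon energy at 318 nm: hc/λ = (6.626×10⁻³⁴)(2.998×10⁸)/(318×10⁻⁹) = 6.247×10⁻¹⁹ J.
Energy delivered: (1.49 W)(978 s) = 1457 J.
Photons incident: 1457 / 6.247×10⁻¹⁹ = 2.332×10²¹, i.e. 2.332×10²¹/6.022×10²³ = 0.003872 mol.
Product formed: 0.919 × 0.003872 = 0.003558 mol.
Rate: 0.003558 / 978 s = 3.6×10⁻⁶ mol s⁻¹.

3.6×10⁻⁶ mol s⁻¹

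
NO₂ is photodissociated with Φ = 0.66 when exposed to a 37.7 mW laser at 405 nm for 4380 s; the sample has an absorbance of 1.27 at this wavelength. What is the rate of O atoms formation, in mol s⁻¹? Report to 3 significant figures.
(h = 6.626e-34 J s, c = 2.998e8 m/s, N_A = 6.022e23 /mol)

Photon energy at 405 nm: hc/λ = (6.626e-34)(2.998e8)/(405e-9) = 4.905e-19 J.
Energy delivered: (37.7 mW)(4380 s) = 165.1 J.
Photons incident: 165.1 / 4.905e-19 = 3.366e20, i.e. 3.366e20/6.022e23 = 5.590e-4 mol.
Fraction absorbed: 1 − 10^(−1.27) = 0.9463.
Photons absorbed: 0.9463 × 5.590e-4 = 5.290e-4 mol.
Product formed: 0.66 × 5.290e-4 = 3.491e-4 mol.
Rate: 3.491e-4 / 4380 s = 7.97e-8 mol s⁻¹.

7.97e-8 mol s⁻¹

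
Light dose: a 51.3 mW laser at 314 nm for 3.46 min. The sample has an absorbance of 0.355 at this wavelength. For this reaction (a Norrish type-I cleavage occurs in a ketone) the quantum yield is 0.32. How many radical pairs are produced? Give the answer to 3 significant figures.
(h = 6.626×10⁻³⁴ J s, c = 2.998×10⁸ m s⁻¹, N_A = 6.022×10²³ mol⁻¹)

Photon energy at 314 nm: hc/λ = (6.626×10⁻³⁴)(2.998×10⁸)/(314×10⁻⁹) = 6.326×10⁻¹⁹ J.
Energy delivered: (51.3 mW)(207.6 s) = 10.65 J.
Photons incident: 10.65 / 6.326×10⁻¹⁹ = 1.684×10¹⁹, i.e. 1.684×10¹⁹/6.022×10²³ = 2.796×10⁻⁵ mol.
Fraction absorbed: 1 − 10^(−0.355) = 0.5584.
Photons absorbed: 0.5584 × 2.796×10⁻⁵ = 1.561×10⁻⁵ mol.
Product: Φ × n_abs = 0.32 × 1.561×10⁻⁵ = 4.995×10⁻⁶ mol.
As a count: 4.995×10⁻⁶ × 6.022×10²³ = 3.01×10¹⁸.

3.01×10¹⁸ radical pairs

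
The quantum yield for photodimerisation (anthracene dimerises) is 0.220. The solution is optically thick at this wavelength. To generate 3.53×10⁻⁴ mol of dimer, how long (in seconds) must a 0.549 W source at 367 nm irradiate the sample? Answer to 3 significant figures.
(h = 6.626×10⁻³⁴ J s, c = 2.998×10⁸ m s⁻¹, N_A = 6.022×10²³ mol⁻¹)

t ≈ 953 s

Photons that must be absorbed: 3.53×10⁻⁴ / 0.220 = 0.001605 mol.
Photon energy: hc/λ = 5.413×10⁻¹⁹ J; per mole, 3.260×10⁵ J mol⁻¹.
Energy required: 0.001605 × 3.260×10⁵ = 523.2 J.
Time: 523.2 J / 0.549 W = 953 s.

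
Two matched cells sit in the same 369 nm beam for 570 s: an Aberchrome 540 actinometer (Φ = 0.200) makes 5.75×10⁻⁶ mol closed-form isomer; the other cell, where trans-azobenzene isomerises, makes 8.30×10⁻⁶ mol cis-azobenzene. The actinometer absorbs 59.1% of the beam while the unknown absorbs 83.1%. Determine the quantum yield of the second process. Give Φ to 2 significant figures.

Photons absorbed by the actinometer: 5.75×10⁻⁶ / 0.200 = 2.875×10⁻⁵ mol.
Incident flux: 2.875×10⁻⁵ / 0.591 = 4.865×10⁻⁵ einstein.
Absorbed by unknown: 0.831 × 4.865×10⁻⁵ = 4.043×10⁻⁵ mol.
Φ(unknown) = 8.30×10⁻⁶ / 4.043×10⁻⁵ = 0.21.

Φ = 0.21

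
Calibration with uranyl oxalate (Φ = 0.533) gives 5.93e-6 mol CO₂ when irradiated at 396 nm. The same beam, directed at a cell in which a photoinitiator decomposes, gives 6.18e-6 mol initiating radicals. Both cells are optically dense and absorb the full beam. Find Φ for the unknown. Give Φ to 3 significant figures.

Photons absorbed by the actinometer: 5.93e-6 / 0.533 = 1.113e-5 mol.
Φ(unknown) = 6.18e-6 / 1.113e-5 = 0.555.

Φ = 0.555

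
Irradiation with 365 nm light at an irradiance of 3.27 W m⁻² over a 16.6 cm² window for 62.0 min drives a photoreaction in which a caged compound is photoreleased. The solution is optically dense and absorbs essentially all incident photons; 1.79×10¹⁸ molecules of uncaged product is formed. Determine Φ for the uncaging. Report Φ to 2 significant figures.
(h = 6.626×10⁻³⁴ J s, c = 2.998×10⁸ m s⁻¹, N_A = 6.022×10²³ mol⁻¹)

Φ = 0.048

Product: 1.79×10¹⁸ / 6.022×10²³ = 2.972×10⁻⁶ mol.
Photon energy at 365 nm: hc/λ = (6.626×10⁻³⁴)(2.998×10⁸)/(365×10⁻⁹) = 5.442×10⁻¹⁹ J.
Energy delivered: (3.27 W m⁻²)(16.6×10⁻⁴ m²)(3720 s) = 20.19 J.
Photons incident: 20.19 / 5.442×10⁻¹⁹ = 3.710×10¹⁹, i.e. 3.710×10¹⁹/6.022×10²³ = 6.161×10⁻⁵ mol.
Φ = 2.972×10⁻⁶ mol / 6.161×10⁻⁵ mol photons = 0.048.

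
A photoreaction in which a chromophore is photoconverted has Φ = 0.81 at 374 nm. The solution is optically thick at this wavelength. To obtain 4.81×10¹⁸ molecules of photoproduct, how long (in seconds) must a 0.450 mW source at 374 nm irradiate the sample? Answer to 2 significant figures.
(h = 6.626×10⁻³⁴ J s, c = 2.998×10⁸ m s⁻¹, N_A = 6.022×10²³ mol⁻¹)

Product: 4.81×10¹⁸ / 6.022×10²³ = 7.987×10⁻⁶ mol.
Photons that must be absorbed: 7.987×10⁻⁶ / 0.81 = 9.860×10⁻⁶ mol.
Photon energy: hc/λ = 5.311×10⁻¹⁹ J; per mole, 3.198×10⁵ J mol⁻¹.
Energy required: 9.860×10⁻⁶ × 3.198×10⁵ = 3.153 J.
Time: 3.153 J / 0.00045 W = 7000 s.

t ≈ 7000 s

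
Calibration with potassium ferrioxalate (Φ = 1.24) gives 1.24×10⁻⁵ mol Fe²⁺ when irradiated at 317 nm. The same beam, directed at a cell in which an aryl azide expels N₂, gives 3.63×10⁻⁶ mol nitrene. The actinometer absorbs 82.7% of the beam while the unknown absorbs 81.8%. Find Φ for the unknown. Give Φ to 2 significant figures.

Photons absorbed by the actinometer: 1.24×10⁻⁵ / 1.24 = 1.000×10⁻⁵ mol.
Incident flux: 1.000×10⁻⁵ / 0.827 = 1.209×10⁻⁵ einstein.
Absorbed by unknown: 0.818 × 1.209×10⁻⁵ = 9.890×10⁻⁶ mol.
Φ(unknown) = 3.63×10⁻⁶ / 9.890×10⁻⁶ = 0.37.

Φ = 0.37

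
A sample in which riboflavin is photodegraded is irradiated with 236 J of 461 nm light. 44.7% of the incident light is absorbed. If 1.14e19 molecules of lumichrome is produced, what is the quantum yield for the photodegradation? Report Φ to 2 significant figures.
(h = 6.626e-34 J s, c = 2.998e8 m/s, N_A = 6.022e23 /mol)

Product: 1.14e19 / 6.022e23 = 1.893e-5 mol.
Photon energy at 461 nm: hc/λ = (6.626e-34)(2.998e8)/(461e-9) = 4.309e-19 J.
Photons incident: 236 / 4.309e-19 = 5.477e20, i.e. 5.477e20/6.022e23 = 9.095e-4 mol.
Photons absorbed: 0.447 × 9.095e-4 = 4.065e-4 mol.
Φ = 1.893e-5 mol / 4.065e-4 mol photons = 0.047.

Φ = 0.047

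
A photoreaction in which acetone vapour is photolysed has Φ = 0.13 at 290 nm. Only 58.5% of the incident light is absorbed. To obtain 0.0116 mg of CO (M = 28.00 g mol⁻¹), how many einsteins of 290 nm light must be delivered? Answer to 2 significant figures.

5.4×10⁻⁶ einstein

Product: 0.0116 mg / 28.00 g mol⁻¹ = 4.143×10⁻⁷ mol.
Photons that must be absorbed: 4.143×10⁻⁷ / 0.13 = 3.187×10⁻⁶ mol.
Incident photons needed: 3.187×10⁻⁶ / 0.585 = 5.448×10⁻⁶ mol.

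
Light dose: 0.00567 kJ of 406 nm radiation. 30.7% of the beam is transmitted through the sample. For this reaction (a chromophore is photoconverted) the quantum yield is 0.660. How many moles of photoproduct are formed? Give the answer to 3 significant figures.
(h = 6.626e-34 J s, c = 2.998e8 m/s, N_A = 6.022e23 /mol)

Photon energy at 406 nm: hc/λ = (6.626e-34)(2.998e8)/(406e-9) = 4.893e-19 J.
Incident energy: 0.00567 kJ = 5.67 J.
Photons incident: 5.67 / 4.893e-19 = 1.159e19, i.e. 1.159e19/6.022e23 = 1.925e-5 mol.
Fraction absorbed: 1 − 30.7/100 = 0.6930.
Photons absorbed: 0.6930 × 1.925e-5 = 1.334e-5 mol.
Product: Φ × n_abs = 0.660 × 1.334e-5 = 8.804e-6 mol.

8.80e-6 mol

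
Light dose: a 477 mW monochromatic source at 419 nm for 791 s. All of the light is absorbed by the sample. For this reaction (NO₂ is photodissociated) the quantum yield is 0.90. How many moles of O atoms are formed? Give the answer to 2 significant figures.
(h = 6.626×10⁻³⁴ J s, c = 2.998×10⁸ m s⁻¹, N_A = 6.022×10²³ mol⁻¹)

0.0012 mol

Photon energy at 419 nm: hc/λ = (6.626×10⁻³⁴)(2.998×10⁸)/(419×10⁻⁹) = 4.741×10⁻¹⁹ J.
Energy delivered: (477 mW)(791 s) = 377.3 J.
Photons incident: 377.3 / 4.741×10⁻¹⁹ = 7.958×10²⁰, i.e. 7.958×10²⁰/6.022×10²³ = 0.001321 mol.
Product: Φ × n_abs = 0.90 × 0.001321 = 0.001189 mol.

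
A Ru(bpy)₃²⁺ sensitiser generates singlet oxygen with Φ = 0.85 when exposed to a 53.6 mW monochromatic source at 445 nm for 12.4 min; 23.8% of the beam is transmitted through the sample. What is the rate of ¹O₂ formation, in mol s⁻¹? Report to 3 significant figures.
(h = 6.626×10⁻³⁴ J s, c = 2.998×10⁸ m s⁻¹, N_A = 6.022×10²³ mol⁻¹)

1.29×10⁻⁷ mol s⁻¹

Photon energy at 445 nm: hc/λ = (6.626×10⁻³⁴)(2.998×10⁸)/(445×10⁻⁹) = 4.464×10⁻¹⁹ J.
Energy delivered: (53.6 mW)(744 s) = 39.88 J.
Photons incident: 39.88 / 4.464×10⁻¹⁹ = 8.934×10¹⁹, i.e. 8.934×10¹⁹/6.022×10²³ = 1.484×10⁻⁴ mol.
Fraction absorbed: 1 − 23.8/100 = 0.7620.
Photons absorbed: 0.7620 × 1.484×10⁻⁴ = 1.131×10⁻⁴ mol.
Product formed: 0.85 × 1.131×10⁻⁴ = 9.614×10⁻⁵ mol.
Rate: 9.614×10⁻⁵ / 744 s = 1.29×10⁻⁷ mol s⁻¹.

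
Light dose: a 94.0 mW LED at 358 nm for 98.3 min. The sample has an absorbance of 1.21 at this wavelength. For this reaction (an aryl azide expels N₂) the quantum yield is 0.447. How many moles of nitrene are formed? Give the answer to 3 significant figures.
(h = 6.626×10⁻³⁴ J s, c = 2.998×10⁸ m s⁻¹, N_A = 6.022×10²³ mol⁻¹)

6.96×10⁻⁴ mol

Photon energy at 358 nm: hc/λ = (6.626×10⁻³⁴)(2.998×10⁸)/(358×10⁻⁹) = 5.549×10⁻¹⁹ J.
Energy delivered: (94.0 mW)(5898 s) = 554.4 J.
Photons incident: 554.4 / 5.549×10⁻¹⁹ = 9.991×10²⁰, i.e. 9.991×10²⁰/6.022×10²³ = 0.001659 mol.
Fraction absorbed: 1 − 10^(−1.21) = 0.9383.
Photons absorbed: 0.9383 × 0.001659 = 0.001557 mol.
Product: Φ × n_abs = 0.447 × 0.001557 = 6.960×10⁻⁴ mol.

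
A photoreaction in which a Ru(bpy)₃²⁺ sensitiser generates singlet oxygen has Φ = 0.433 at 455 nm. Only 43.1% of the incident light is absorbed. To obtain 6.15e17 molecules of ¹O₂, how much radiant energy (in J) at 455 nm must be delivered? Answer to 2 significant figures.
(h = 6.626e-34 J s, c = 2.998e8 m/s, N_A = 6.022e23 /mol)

Product: 6.15e17 / 6.022e23 = 1.021e-6 mol.
Photons that must be absorbed: 1.021e-6 / 0.433 = 2.358e-6 mol.
Incident photons needed: 2.358e-6 / 0.431 = 5.471e-6 mol.
Photon energy: hc/λ = 4.366e-19 J; per mole, 2.629e5 J mol⁻¹.
Energy required: 5.471e-6 × 2.629e5 = 1.4 J.

1.4 J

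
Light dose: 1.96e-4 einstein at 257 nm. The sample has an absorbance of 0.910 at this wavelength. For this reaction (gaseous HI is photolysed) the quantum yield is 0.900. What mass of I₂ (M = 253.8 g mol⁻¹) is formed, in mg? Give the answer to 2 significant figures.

Fraction absorbed: 1 − 10^(−0.910) = 0.8770.
Photons absorbed: 0.8770 × 1.96e-4 = 1.719e-4 mol.
Product: Φ × n_abs = 0.900 × 1.719e-4 = 1.547e-4 mol.
Mass: 1.547e-4 × 253.8 = 0.03926 g = 39 mg.

39 mg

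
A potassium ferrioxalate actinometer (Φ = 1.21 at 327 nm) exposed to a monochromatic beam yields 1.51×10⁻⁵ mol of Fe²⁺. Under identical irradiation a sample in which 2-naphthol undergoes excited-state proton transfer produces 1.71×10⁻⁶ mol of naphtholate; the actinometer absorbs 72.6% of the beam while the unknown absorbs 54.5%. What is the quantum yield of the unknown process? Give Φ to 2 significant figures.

Photons absorbed by the actinometer: 1.51×10⁻⁵ / 1.21 = 1.248×10⁻⁵ mol.
Incident flux: 1.248×10⁻⁵ / 0.726 = 1.719×10⁻⁵ einstein.
Absorbed by unknown: 0.545 × 1.719×10⁻⁵ = 9.369×10⁻⁶ mol.
Φ(unknown) = 1.71×10⁻⁶ / 9.369×10⁻⁶ = 0.18.

Φ = 0.18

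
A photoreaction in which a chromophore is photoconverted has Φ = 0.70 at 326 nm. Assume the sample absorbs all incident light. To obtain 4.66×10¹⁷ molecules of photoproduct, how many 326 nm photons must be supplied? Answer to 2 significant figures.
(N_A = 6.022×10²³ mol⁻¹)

6.7×10¹⁷ photons

Product: 4.66×10¹⁷ / 6.022×10²³ = 7.738×10⁻⁷ mol.
Photons that must be absorbed: 7.738×10⁻⁷ / 0.70 = 1.105×10⁻⁶ mol.
Photon count: 1.105×10⁻⁶ × 6.022×10²³ = 6.7×10¹⁷.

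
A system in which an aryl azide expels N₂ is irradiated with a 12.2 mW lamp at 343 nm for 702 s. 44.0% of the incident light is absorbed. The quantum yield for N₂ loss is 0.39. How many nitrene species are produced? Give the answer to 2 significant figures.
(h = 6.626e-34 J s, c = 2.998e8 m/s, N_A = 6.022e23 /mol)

2.5e18 species

Photon energy at 343 nm: hc/λ = (6.626e-34)(2.998e8)/(343e-9) = 5.791e-19 J.
Energy delivered: (12.2 mW)(702 s) = 8.564 J.
Photons incident: 8.564 / 5.791e-19 = 1.479e19, i.e. 1.479e19/6.022e23 = 2.456e-5 mol.
Photons absorbed: 0.440 × 2.456e-5 = 1.081e-5 mol.
Product: Φ × n_abs = 0.39 × 1.081e-5 = 4.216e-6 mol.
As a count: 4.216e-6 × 6.022e23 = 2.5e18.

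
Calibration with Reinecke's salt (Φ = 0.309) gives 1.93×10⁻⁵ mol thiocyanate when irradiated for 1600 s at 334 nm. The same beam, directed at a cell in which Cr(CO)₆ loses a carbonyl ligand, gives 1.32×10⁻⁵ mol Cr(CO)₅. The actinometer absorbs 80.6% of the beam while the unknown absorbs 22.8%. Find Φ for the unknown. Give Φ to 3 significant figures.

Φ = 0.747

Photons absorbed by the actinometer: 1.93×10⁻⁵ / 0.309 = 6.246×10⁻⁵ mol.
Incident flux: 6.246×10⁻⁵ / 0.806 = 7.749×10⁻⁵ einstein.
Absorbed by unknown: 0.228 × 7.749×10⁻⁵ = 1.767×10⁻⁵ mol.
Φ(unknown) = 1.32×10⁻⁵ / 1.767×10⁻⁵ = 0.747.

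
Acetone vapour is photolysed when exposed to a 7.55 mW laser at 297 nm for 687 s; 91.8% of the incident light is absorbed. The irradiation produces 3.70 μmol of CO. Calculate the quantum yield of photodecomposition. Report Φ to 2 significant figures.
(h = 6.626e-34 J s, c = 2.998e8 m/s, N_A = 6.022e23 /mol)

Φ = 0.31

Product: 3.70 μmol = 3.70e-6 mol.
Photon energy at 297 nm: hc/λ = (6.626e-34)(2.998e8)/(297e-9) = 6.688e-19 J.
Energy delivered: (7.55 mW)(687 s) = 5.187 J.
Photons incident: 5.187 / 6.688e-19 = 7.756e18, i.e. 7.756e18/6.022e23 = 1.288e-5 mol.
Photons absorbed: 0.918 × 1.288e-5 = 1.182e-5 mol.
Φ = 3.70e-6 mol / 1.182e-5 mol photons = 0.31.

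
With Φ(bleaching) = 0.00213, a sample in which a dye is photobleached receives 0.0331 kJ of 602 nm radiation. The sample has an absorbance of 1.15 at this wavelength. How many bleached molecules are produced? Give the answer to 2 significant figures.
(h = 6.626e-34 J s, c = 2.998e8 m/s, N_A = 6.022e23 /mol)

2.0e17 bleached molecules

Photon energy at 602 nm: hc/λ = (6.626e-34)(2.998e8)/(602e-9) = 3.300e-19 J.
Incident energy: 0.0331 kJ = 33.1 J.
Photons incident: 33.1 / 3.300e-19 = 1.003e20, i.e. 1.003e20/6.022e23 = 1.666e-4 mol.
Fraction absorbed: 1 − 10^(−1.15) = 0.9292.
Photons absorbed: 0.9292 × 1.666e-4 = 1.548e-4 mol.
Product: Φ × n_abs = 0.00213 × 1.548e-4 = 3.297e-7 mol.
As a count: 3.297e-7 × 6.022e23 = 2.0e17.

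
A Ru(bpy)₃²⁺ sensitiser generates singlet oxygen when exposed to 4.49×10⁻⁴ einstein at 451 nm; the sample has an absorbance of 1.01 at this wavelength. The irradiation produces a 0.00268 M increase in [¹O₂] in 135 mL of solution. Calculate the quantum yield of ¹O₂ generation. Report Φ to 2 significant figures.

Φ = 0.89

Product: (0.00268 M)(0.135 L) = 3.618×10⁻⁴ mol.
Fraction absorbed: 1 − 10^(−1.01) = 0.9023.
Photons absorbed: 0.9023 × 4.49×10⁻⁴ = 4.051×10⁻⁴ mol.
Φ = 3.618×10⁻⁴ mol / 4.051×10⁻⁴ mol photons = 0.89.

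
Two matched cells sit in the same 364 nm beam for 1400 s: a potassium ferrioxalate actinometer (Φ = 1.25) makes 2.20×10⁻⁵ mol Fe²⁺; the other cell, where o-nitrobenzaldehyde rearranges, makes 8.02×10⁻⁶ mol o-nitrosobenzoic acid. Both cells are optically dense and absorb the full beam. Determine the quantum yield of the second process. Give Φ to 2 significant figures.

Photons absorbed by the actinometer: 2.20×10⁻⁵ / 1.25 = 1.760×10⁻⁵ mol.
Φ(unknown) = 8.02×10⁻⁶ / 1.760×10⁻⁵ = 0.46.

Φ = 0.46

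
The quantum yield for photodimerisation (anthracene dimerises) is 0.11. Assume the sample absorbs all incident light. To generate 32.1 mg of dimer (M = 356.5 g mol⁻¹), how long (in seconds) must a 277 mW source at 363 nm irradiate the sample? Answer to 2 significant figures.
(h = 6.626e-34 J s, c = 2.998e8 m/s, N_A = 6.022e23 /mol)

t ≈ 970 s

Product: 32.1 mg / 356.5 g mol⁻¹ = 9.004e-5 mol.
Photons that must be absorbed: 9.004e-5 / 0.11 = 8.185e-4 mol.
Photon energy: hc/λ = 5.472e-19 J; per mole, 3.295e5 J mol⁻¹.
Energy required: 8.185e-4 × 3.295e5 = 269.7 J.
Time: 269.7 J / 0.277 W = 970 s.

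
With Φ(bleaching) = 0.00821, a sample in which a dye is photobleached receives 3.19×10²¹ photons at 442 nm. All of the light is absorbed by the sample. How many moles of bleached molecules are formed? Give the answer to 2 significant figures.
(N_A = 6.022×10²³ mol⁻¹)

4.3×10⁻⁵ mol

Moles of photons: 3.19×10²¹ / 6.022×10²³ = 0.005297 mol.
Product: Φ × n_abs = 0.00821 × 0.005297 = 4.349×10⁻⁵ mol.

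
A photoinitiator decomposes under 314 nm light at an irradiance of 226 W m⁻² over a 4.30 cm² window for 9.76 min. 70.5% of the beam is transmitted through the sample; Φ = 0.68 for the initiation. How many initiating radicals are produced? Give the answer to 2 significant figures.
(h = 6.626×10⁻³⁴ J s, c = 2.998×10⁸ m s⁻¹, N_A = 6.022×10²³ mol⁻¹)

Photon energy at 314 nm: hc/λ = (6.626×10⁻³⁴)(2.998×10⁸)/(314×10⁻⁹) = 6.326×10⁻¹⁹ J.
Energy delivered: (226 W m⁻²)(4.30×10⁻⁴ m²)(585.6 s) = 56.91 J.
Photons incident: 56.91 / 6.326×10⁻¹⁹ = 8.996×10¹⁹, i.e. 8.996×10¹⁹/6.022×10²³ = 1.494×10⁻⁴ mol.
Fraction absorbed: 1 − 70.5/100 = 0.2950.
Photons absorbed: 0.2950 × 1.494×10⁻⁴ = 4.407×10⁻⁵ mol.
Product: Φ × n_abs = 0.68 × 4.407×10⁻⁵ = 2.997×10⁻⁵ mol.
As a count: 2.997×10⁻⁵ × 6.022×10²³ = 1.8×10¹⁹.

1.8×10¹⁹ initiating radicals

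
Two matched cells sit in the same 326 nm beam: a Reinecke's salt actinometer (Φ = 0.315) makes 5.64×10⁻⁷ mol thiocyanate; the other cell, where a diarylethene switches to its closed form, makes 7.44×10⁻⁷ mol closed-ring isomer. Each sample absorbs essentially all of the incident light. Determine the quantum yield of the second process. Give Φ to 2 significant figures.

Photons absorbed by the actinometer: 5.64×10⁻⁷ / 0.315 = 1.790×10⁻⁶ mol.
Φ(unknown) = 7.44×10⁻⁷ / 1.790×10⁻⁶ = 0.42.

Φ = 0.42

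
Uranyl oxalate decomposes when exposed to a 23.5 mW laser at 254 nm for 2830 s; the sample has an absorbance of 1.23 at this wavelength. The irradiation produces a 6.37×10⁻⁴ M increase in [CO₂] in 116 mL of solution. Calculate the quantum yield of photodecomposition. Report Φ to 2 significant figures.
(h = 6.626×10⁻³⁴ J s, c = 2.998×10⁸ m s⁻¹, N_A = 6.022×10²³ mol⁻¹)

Product: (6.37×10⁻⁴ M)(0.116 L) = 7.389×10⁻⁵ mol.
Photon energy at 254 nm: hc/λ = (6.626×10⁻³⁴)(2.998×10⁸)/(254×10⁻⁹) = 7.821×10⁻¹⁹ J.
Energy delivered: (23.5 mW)(2830 s) = 66.51 J.
Photons incident: 66.51 / 7.821×10⁻¹⁹ = 8.504×10¹⁹, i.e. 8.504×10¹⁹/6.022×10²³ = 1.412×10⁻⁴ mol.
Fraction absorbed: 1 − 10^(−1.23) = 0.9411.
Photons absorbed: 0.9411 × 1.412×10⁻⁴ = 1.329×10⁻⁴ mol.
Φ = 7.389×10⁻⁵ mol / 1.329×10⁻⁴ mol photons = 0.56.

Φ = 0.56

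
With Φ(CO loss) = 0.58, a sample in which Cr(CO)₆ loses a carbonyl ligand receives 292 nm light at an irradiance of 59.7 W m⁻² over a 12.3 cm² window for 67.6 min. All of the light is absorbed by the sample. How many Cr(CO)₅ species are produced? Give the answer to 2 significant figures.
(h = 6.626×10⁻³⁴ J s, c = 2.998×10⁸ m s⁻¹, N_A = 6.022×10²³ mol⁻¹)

2.5×10²⁰ species

Photon energy at 292 nm: hc/λ = (6.626×10⁻³⁴)(2.998×10⁸)/(292×10⁻⁹) = 6.803×10⁻¹⁹ J.
Energy delivered: (59.7 W m⁻²)(12.3×10⁻⁴ m²)(4056 s) = 297.8 J.
Photons incident: 297.8 / 6.803×10⁻¹⁹ = 4.377×10²⁰, i.e. 4.377×10²⁰/6.022×10²³ = 7.268×10⁻⁴ mol.
Product: Φ × n_abs = 0.58 × 7.268×10⁻⁴ = 4.215×10⁻⁴ mol.
As a count: 4.215×10⁻⁴ × 6.022×10²³ = 2.5×10²⁰.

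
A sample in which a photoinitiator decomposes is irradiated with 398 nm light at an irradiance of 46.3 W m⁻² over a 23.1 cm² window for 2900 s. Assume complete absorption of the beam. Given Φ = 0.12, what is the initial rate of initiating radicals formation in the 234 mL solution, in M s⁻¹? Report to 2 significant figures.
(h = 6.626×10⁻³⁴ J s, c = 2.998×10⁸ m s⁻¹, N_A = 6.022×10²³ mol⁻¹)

Photon energy at 398 nm: hc/λ = (6.626×10⁻³⁴)(2.998×10⁸)/(398×10⁻⁹) = 4.991×10⁻¹⁹ J.
Energy delivered: (46.3 W m⁻²)(23.1×10⁻⁴ m²)(2900 s) = 310.2 J.
Photons incident: 310.2 / 4.991×10⁻¹⁹ = 6.215×10²⁰, i.e. 6.215×10²⁰/6.022×10²³ = 0.001032 mol.
Product formed: 0.12 × 0.001032 = 1.238×10⁻⁴ mol.
Rate: 1.238×10⁻⁴ mol / (2900 s × 0.234 L) = 1.8×10⁻⁷ M s⁻¹.

1.8×10⁻⁷ M s⁻¹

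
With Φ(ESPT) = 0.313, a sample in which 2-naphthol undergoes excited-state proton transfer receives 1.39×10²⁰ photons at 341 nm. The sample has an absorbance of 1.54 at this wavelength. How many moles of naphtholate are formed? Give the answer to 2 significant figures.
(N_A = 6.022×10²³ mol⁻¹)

7.0×10⁻⁵ mol

Moles of photons: 1.39×10²⁰ / 6.022×10²³ = 2.308×10⁻⁴ mol.
Fraction absorbed: 1 − 10^(−1.54) = 0.9712.
Photons absorbed: 0.9712 × 2.308×10⁻⁴ = 2.242×10⁻⁴ mol.
Product: Φ × n_abs = 0.313 × 2.242×10⁻⁴ = 7.017×10⁻⁵ mol.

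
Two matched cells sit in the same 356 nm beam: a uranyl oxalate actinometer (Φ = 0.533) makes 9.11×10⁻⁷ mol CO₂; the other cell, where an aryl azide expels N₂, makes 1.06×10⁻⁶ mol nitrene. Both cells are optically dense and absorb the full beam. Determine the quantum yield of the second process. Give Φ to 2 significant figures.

Φ = 0.62

Photons absorbed by the actinometer: 9.11×10⁻⁷ / 0.533 = 1.709×10⁻⁶ mol.
Φ(unknown) = 1.06×10⁻⁶ / 1.709×10⁻⁶ = 0.62.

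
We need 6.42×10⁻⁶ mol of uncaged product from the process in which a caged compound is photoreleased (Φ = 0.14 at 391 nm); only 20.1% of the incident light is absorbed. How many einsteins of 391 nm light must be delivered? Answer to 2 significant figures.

Photons that must be absorbed: 6.42×10⁻⁶ / 0.14 = 4.586×10⁻⁵ mol.
Incident photons needed: 4.586×10⁻⁵ / 0.201 = 2.282×10⁻⁴ mol.

2.3×10⁻⁴ einstein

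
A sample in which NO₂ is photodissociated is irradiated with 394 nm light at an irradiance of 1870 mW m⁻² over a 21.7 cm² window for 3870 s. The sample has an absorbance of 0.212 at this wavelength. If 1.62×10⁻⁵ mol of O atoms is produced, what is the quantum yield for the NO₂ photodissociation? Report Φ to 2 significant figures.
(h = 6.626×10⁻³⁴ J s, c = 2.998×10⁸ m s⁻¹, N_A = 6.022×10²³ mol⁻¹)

Φ = 0.81

Photon energy at 394 nm: hc/λ = (6.626×10⁻³⁴)(2.998×10⁸)/(394×10⁻⁹) = 5.042×10⁻¹⁹ J.
Energy delivered: (1870 mW m⁻²)(21.7×10⁻⁴ m²)(3870 s) = 15.70 J.
Photons incident: 15.70 / 5.042×10⁻¹⁹ = 3.114×10¹⁹, i.e. 3.114×10¹⁹/6.022×10²³ = 5.171×10⁻⁵ mol.
Fraction absorbed: 1 − 10^(−0.212) = 0.3862.
Photons absorbed: 0.3862 × 5.171×10⁻⁵ = 1.997×10⁻⁵ mol.
Φ = 1.62×10⁻⁵ mol / 1.997×10⁻⁵ mol photons = 0.81.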